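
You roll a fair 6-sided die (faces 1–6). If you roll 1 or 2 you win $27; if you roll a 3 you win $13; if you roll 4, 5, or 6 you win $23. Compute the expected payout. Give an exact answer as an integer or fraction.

68/3 dollars

E[payout] = (1/6)·13 + (1/2)·23 + (1/3)·27 = 68/3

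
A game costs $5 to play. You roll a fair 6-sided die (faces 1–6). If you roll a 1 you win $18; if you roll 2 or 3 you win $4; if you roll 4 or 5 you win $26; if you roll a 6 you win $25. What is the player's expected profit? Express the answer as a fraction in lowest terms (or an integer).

E[payout] = (1/3)·4 + (1/6)·18 + (1/6)·25 + (1/3)·26 = 103/6
Expected profit = 103/6 − 5 = 73/6

73/6 dollars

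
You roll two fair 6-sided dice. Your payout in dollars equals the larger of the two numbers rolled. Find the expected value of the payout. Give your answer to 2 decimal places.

$4.47

Distribution of the larger of the two numbers rolled: 1 w.p. 1/36, 2 w.p. 1/12, 3 w.p. 5/36, 4 w.p. 7/36, 5 w.p. 1/4, 6 w.p. 11/36
E[payout] = (1/36)·1 + (1/12)·2 + (5/36)·3 + (7/36)·4 + (1/4)·5 + (11/36)·6 = 161/36
≈ $4.47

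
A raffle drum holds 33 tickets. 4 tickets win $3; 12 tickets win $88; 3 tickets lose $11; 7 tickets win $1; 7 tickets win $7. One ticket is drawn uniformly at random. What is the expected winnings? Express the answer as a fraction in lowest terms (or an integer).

1091/33 dollars

E[payout] = (4/33)·3 + (12/33)·88 + (3/33)·(-11) + (7/33)·1 + (7/33)·7 = 1091/33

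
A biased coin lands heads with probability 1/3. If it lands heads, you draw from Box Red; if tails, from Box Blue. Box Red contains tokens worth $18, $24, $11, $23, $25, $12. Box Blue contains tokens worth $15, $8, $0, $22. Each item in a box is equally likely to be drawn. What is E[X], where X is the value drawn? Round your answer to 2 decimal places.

E[X | Box Red] = (18 + 24 + 11 + 23 + 25 + 12)/6 = 113/6
E[X | Box Blue] = (15 + 8 + 0 + 22)/4 = 45/4
E[X] = (1/3)·113/6 + (2/3)·45/4 = 124/9 ≈ 13.78

$13.78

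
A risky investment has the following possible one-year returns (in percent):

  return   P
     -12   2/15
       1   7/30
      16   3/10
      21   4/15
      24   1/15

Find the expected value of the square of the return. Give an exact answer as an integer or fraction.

E[X²] = (2/15)·144 + (7/30)·1 + (3/10)·256 + (4/15)·441 + (1/15)·576
     = 7567/30

7567/30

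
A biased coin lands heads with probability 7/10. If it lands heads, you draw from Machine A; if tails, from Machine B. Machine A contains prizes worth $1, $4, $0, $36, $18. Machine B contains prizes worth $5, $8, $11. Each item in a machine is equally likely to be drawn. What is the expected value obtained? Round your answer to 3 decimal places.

E[X | Machine A] = (1 + 4 + 0 + 36 + 18)/5 = 59/5
E[X | Machine B] = (5 + 8 + 11)/3 = 8
E[X] = (7/10)·59/5 + (3/10)·8 = 533/50 ≈ 10.660

$10.660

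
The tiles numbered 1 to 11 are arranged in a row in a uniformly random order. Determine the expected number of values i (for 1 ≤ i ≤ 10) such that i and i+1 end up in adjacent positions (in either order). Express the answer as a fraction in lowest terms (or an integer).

20/11

For each i ∈ {1,…,10}, let Xᵢ = 1 if i and i+1 are adjacent. P(Xᵢ=1) = 2·(11−1)!/11! = 2/11.
By linearity, E[ΣXᵢ] = (10)·(2/11) = 20/11.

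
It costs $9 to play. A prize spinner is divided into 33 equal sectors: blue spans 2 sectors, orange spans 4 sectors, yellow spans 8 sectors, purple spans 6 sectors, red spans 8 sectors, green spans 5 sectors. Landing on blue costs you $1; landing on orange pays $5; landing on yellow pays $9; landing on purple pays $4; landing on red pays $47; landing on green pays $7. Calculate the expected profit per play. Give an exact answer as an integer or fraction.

76/11 dollars

E[payout] = (2/33)·(-1) + (4/33)·5 + (8/33)·9 + (6/33)·4 + (8/33)·47 + (5/33)·7 = 175/11
Expected profit = 175/11 − 9 = 76/11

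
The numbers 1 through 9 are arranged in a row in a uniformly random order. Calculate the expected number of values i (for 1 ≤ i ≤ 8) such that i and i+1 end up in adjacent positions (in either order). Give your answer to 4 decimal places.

For each i ∈ {1,…,8}, let Xᵢ = 1 if i and i+1 are adjacent. P(Xᵢ=1) = 2·(9−1)!/9! = 2/9.
By linearity, E[ΣXᵢ] = (8)·(2/9) = 16/9.
≈ 1.7778

1.7778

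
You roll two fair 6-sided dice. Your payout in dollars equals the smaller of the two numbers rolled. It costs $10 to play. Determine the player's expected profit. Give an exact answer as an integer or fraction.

Distribution of the smaller of the two numbers rolled: 1 w.p. 11/36, 2 w.p. 1/4, 3 w.p. 7/36, 4 w.p. 5/36, 5 w.p. 1/12, 6 w.p. 1/36
E[payout] = (11/36)·1 + (1/4)·2 + (7/36)·3 + (5/36)·4 + (1/12)·5 + (1/36)·6 = 91/36
Expected profit = 91/36 − 10 = -269/36

-269/36 dollars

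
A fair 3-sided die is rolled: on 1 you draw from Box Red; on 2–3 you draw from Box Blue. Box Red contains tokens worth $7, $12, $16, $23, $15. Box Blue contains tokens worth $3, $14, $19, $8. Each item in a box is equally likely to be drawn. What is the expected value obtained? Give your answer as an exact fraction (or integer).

61/5 dollars

E[X | Box Red] = (7 + 12 + 16 + 23 + 15)/5 = 73/5
E[X | Box Blue] = (3 + 14 + 19 + 8)/4 = 11
E[X] = (1/3)·73/5 + (2/3)·11 = 61/5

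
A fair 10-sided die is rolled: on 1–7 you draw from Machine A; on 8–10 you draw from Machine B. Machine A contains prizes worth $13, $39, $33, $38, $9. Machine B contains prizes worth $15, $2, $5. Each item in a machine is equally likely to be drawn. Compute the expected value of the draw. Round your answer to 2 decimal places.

E[X | Machine A] = (13 + 39 + 33 + 38 + 9)/5 = 132/5
E[X | Machine B] = (15 + 2 + 5)/3 = 22/3
E[X] = (7/10)·132/5 + (3/10)·22/3 = 517/25 ≈ 20.68

$20.68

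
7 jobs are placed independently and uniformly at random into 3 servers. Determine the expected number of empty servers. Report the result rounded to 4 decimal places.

Let Xⱼ=1 if server j is empty. P(Xⱼ=1) = ((3-1)/3)^7 = 128/2187.
By linearity, E[#empty] = 3·128/2187 = 128/729.
≈ 0.1756

0.1756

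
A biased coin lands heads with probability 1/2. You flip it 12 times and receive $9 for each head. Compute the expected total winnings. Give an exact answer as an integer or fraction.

$54

E[#heads] = 12·1/2 = 6 (linearity over flips).
E[winnings] = 9·6 = 54.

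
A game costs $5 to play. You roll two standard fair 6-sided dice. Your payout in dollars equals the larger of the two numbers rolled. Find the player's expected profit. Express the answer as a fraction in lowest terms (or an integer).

-19/36 dollars

Distribution of the larger of the two numbers rolled: 1 w.p. 1/36, 2 w.p. 1/12, 3 w.p. 5/36, 4 w.p. 7/36, 5 w.p. 1/4, 6 w.p. 11/36
E[payout] = (1/36)·1 + (1/12)·2 + (5/36)·3 + (7/36)·4 + (1/4)·5 + (11/36)·6 = 161/36
Expected profit = 161/36 − 5 = -19/36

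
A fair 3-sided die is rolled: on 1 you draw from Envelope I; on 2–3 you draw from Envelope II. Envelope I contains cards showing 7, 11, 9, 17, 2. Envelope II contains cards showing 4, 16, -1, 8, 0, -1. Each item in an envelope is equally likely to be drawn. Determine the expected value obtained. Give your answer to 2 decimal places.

E[X | Envelope I] = (7 + 11 + 9 + 17 + 2)/5 = 46/5
E[X | Envelope II] = (4 + 16 − 1 + 8 + 0 − 1)/6 = 13/3
E[X] = (1/3)·46/5 + (2/3)·13/3 = 268/45 ≈ 5.96

5.96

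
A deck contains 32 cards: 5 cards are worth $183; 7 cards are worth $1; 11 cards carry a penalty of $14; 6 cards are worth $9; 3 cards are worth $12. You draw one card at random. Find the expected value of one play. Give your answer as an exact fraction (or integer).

E[payout] = (5/32)·183 + (7/32)·1 + (11/32)·(-14) + (6/32)·9 + (3/32)·12 = 429/16

429/16 dollars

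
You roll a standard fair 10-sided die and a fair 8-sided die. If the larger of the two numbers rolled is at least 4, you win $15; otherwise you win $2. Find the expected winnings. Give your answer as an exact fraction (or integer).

1083/80 dollars

E[payout] = (9/80)·2 + (71/80)·15 = 1083/80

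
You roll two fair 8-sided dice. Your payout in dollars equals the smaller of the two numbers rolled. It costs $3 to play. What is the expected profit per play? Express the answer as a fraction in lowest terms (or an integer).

Distribution of the smaller of the two numbers rolled: 1 w.p. 15/64, 2 w.p. 13/64, 3 w.p. 11/64, 4 w.p. 9/64, 5 w.p. 7/64, 6 w.p. 5/64, …
E[payout] = (15/64)·1 + (13/64)·2 + (11/64)·3 + (9/64)·4 + (7/64)·5 + (5/64)·6 + (3/64)·7 + (1/64)·8 = 51/16
Expected profit = 51/16 − 3 = 3/16

3/16 dollars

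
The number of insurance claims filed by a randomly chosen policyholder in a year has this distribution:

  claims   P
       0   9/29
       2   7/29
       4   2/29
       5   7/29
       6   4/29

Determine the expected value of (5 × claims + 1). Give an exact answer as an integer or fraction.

434/29

E[5x+1] = (9/29)·1 + (7/29)·11 + (2/29)·21 + (7/29)·26 + (4/29)·31
     = 434/29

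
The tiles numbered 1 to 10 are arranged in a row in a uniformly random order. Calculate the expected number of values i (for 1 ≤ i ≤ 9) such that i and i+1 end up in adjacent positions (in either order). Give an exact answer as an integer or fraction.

9/5

For each i ∈ {1,…,9}, let Xᵢ = 1 if i and i+1 are adjacent. P(Xᵢ=1) = 2·(10−1)!/10! = 2/10.
By linearity, E[ΣXᵢ] = (9)·(2/10) = 9/5.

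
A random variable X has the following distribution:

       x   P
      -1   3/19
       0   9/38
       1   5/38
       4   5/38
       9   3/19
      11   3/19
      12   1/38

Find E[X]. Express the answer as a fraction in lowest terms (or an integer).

151/38

E[X] = (3/19)·(-1) + (9/38)·0 + (5/38)·1 + (5/38)·4 + (3/19)·9 + (3/19)·11 + (1/38)·12
     = 151/38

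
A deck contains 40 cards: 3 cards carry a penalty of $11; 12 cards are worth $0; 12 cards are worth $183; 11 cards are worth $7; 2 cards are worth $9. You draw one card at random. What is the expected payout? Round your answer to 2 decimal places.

$56.45

E[payout] = (3/40)·(-11) + (12/40)·0 + (12/40)·183 + (11/40)·7 + (2/40)·9 = 1129/20
≈ $56.45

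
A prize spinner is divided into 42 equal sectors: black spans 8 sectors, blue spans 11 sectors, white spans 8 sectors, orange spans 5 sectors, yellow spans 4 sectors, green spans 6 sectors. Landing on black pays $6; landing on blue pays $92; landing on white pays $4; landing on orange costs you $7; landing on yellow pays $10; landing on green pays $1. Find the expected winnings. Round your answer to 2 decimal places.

E[payout] = (8/42)·6 + (11/42)·92 + (8/42)·4 + (5/42)·(-7) + (4/42)·10 + (6/42)·1 = 1103/42
≈ $26.26

$26.26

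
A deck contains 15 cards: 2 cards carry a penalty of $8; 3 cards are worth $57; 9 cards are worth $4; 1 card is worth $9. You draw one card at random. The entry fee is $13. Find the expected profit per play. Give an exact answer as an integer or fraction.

1/3 dollars

E[payout] = (2/15)·(-8) + (3/15)·57 + (9/15)·4 + (1/15)·9 = 40/3
Expected profit = 40/3 − 13 = 1/3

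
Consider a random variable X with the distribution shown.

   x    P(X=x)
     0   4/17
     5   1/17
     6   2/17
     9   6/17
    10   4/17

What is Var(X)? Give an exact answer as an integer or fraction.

E[X] = (4/17)·0 + (1/17)·5 + (2/17)·6 + (6/17)·9 + (4/17)·10 = 111/17
E[X²] = (4/17)·0 + (1/17)·25 + (2/17)·36 + (6/17)·81 + (4/17)·100 = 983/17
Var(X) = 983/17 − (111/17)² = 4390/289

4390/289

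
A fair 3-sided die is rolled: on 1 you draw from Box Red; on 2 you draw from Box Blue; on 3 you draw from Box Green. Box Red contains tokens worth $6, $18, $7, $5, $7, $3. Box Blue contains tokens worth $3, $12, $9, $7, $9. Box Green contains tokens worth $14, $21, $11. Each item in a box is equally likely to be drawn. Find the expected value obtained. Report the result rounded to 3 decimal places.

E[X | Box Red] = (6 + 18 + 7 + 5 + 7 + 3)/6 = 23/3
E[X | Box Blue] = (3 + 12 + 9 + 7 + 9)/5 = 8
E[X | Box Green] = (14 + 21 + 11)/3 = 46/3
E[X] = (1/3)·23/3 + (1/3)·8 + (1/3)·46/3 = 31/3 ≈ 10.333

$10.333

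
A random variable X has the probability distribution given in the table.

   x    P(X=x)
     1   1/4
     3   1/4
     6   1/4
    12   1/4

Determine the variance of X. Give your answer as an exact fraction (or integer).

69/4

E[X] = (1/4)·1 + (1/4)·3 + (1/4)·6 + (1/4)·12 = 11/2
E[X²] = (1/4)·1 + (1/4)·9 + (1/4)·36 + (1/4)·144 = 95/2
Var(X) = 95/2 − (11/2)² = 69/4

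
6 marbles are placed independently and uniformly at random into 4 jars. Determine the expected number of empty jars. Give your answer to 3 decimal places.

0.712

Let Xⱼ=1 if jar j is empty. P(Xⱼ=1) = ((4-1)/4)^6 = 729/4096.
By linearity, E[#empty] = 4·729/4096 = 729/1024.
≈ 0.712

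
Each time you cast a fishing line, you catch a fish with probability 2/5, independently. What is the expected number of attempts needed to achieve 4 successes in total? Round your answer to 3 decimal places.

By linearity (sum of 4 independent geometric waits), E[trials] = 4/p = 4/(2/5) = 10.
≈ 10.000

10.000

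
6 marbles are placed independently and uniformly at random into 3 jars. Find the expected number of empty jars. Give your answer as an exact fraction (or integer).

64/243

Let Xⱼ=1 if jar j is empty. P(Xⱼ=1) = ((3-1)/3)^6 = 64/729.
By linearity, E[#empty] = 3·64/729 = 64/243.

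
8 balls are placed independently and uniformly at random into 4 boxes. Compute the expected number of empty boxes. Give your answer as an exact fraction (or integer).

Let Xⱼ=1 if box j is empty. P(Xⱼ=1) = ((4-1)/4)^8 = 6561/65536.
By linearity, E[#empty] = 4·6561/65536 = 6561/16384.

6561/16384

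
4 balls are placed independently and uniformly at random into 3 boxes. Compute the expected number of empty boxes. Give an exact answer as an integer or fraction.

Let Xⱼ=1 if box j is empty. P(Xⱼ=1) = ((3-1)/3)^4 = 16/81.
By linearity, E[#empty] = 3·16/81 = 16/27.

16/27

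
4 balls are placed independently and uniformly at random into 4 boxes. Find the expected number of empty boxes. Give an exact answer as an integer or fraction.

Let Xⱼ=1 if box j is empty. P(Xⱼ=1) = ((4-1)/4)^4 = 81/256.
By linearity, E[#empty] = 4·81/256 = 81/64.

81/64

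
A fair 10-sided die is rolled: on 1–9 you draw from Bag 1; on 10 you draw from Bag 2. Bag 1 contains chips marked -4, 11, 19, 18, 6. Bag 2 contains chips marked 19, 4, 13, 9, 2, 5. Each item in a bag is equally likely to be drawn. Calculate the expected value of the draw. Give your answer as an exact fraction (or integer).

E[X | Bag 1] = (-4 + 11 + 19 + 18 + 6)/5 = 10
E[X | Bag 2] = (19 + 4 + 13 + 9 + 2 + 5)/6 = 26/3
E[X] = (9/10)·10 + (1/10)·26/3 = 148/15

148/15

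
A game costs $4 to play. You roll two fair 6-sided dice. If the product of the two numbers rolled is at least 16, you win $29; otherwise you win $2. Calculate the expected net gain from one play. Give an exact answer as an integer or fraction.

E[payout] = (25/36)·2 + (11/36)·29 = 41/4
Expected profit = 41/4 − 4 = 25/4

25/4 dollars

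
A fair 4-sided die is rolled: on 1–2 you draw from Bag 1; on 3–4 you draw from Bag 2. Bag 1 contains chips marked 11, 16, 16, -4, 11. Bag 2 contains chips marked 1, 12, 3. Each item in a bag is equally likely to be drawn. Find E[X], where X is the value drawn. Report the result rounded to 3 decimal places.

7.667

E[X | Bag 1] = (11 + 16 + 16 − 4 + 11)/5 = 10
E[X | Bag 2] = (1 + 12 + 3)/3 = 16/3
E[X] = (1/2)·10 + (1/2)·16/3 = 23/3 ≈ 7.667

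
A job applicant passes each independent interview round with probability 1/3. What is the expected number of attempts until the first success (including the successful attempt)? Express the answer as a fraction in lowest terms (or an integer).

3

For a geometric distribution, E[trials] = 1/p = 1/(1/3) = 3.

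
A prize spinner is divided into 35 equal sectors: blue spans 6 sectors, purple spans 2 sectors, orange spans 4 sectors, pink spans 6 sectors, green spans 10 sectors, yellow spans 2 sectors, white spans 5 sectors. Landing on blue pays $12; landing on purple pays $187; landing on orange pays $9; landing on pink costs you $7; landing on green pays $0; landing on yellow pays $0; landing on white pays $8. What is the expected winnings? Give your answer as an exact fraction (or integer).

96/7 dollars

E[payout] = (6/35)·12 + (2/35)·187 + (4/35)·9 + (6/35)·(-7) + (10/35)·0 + (2/35)·0 + (5/35)·8 = 96/7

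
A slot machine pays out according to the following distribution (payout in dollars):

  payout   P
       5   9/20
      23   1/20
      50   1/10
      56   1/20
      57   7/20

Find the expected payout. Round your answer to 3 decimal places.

E[X] = (9/20)·5 + (1/20)·23 + (1/10)·50 + (1/20)·56 + (7/20)·57
     = 623/20 ≈ 31.150

$31.150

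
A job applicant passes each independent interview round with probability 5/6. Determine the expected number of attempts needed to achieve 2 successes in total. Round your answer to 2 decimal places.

By linearity (sum of 2 independent geometric waits), E[trials] = 2/p = 2/(5/6) = 12/5.
≈ 2.40

2.40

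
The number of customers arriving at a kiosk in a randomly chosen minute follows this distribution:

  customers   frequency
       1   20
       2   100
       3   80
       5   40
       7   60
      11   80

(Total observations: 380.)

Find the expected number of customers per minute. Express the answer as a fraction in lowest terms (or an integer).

98/19

Total = 380, so P(customers=1) = 20/380, etc.
E[X] = (1/19)·1 + (5/19)·2 + (4/19)·3 + (2/19)·5 + (3/19)·7 + (4/19)·11
     = 98/19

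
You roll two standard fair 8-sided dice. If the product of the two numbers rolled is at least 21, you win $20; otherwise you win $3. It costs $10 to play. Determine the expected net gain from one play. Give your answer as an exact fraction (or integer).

E[payout] = (19/32)·3 + (13/32)·20 = 317/32
Expected profit = 317/32 − 10 = -3/32

-3/32 dollars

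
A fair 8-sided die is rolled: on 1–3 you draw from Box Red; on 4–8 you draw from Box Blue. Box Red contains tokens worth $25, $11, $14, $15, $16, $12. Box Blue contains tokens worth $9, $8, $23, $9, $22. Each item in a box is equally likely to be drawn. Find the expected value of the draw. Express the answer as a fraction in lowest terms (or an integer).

E[X | Box Red] = (25 + 11 + 14 + 15 + 16 + 12)/6 = 31/2
E[X | Box Blue] = (9 + 8 + 23 + 9 + 22)/5 = 71/5
E[X] = (3/8)·31/2 + (5/8)·71/5 = 235/16

235/16 dollars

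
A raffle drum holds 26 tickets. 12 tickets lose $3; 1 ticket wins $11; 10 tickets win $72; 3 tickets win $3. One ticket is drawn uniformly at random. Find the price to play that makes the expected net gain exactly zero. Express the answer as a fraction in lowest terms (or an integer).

352/13 dollars

E[payout] = (12/26)·(-3) + (1/26)·11 + (10/26)·72 + (3/26)·3 = 352/13
Fair fee = E[payout] = 352/13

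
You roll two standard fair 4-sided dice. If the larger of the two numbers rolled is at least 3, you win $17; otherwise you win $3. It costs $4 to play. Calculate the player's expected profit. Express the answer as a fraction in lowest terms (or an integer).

E[payout] = (1/4)·3 + (3/4)·17 = 27/2
Expected profit = 27/2 − 4 = 19/2

19/2 dollars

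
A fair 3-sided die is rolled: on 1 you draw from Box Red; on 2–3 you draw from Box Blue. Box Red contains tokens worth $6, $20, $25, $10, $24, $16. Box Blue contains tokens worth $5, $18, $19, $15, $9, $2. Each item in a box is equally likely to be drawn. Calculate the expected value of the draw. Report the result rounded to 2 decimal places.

E[X | Box Red] = (6 + 20 + 25 + 10 + 24 + 16)/6 = 101/6
E[X | Box Blue] = (5 + 18 + 19 + 15 + 9 + 2)/6 = 34/3
E[X] = (1/3)·101/6 + (2/3)·34/3 = 79/6 ≈ 13.17

$13.17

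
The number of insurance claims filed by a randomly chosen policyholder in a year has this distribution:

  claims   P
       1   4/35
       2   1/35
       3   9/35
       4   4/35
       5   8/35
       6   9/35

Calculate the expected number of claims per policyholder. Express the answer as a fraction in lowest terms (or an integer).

143/35

E[X] = (4/35)·1 + (1/35)·2 + (9/35)·3 + (4/35)·4 + (8/35)·5 + (9/35)·6
     = 143/35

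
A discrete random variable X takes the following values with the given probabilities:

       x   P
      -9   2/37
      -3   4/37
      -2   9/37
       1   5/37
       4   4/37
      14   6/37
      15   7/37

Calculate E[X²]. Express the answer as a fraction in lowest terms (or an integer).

3054/37

E[X²] = (2/37)·81 + (4/37)·9 + (9/37)·4 + (5/37)·1 + (4/37)·16 + (6/37)·196 + (7/37)·225
     = 3054/37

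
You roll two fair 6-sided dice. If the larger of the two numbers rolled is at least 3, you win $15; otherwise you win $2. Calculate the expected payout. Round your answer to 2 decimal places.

$13.56

E[payout] = (1/9)·2 + (8/9)·15 = 122/9
≈ $13.56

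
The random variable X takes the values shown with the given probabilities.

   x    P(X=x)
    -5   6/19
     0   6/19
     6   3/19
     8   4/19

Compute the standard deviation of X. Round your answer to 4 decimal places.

5.0936

E[X] = 20/19, E[X²] = 514/19
Var(X) = E[X²] − (E[X])² = 514/19 − 400/361 = 9366/361
SD(X) = √(9366/361) ≈ 5.0936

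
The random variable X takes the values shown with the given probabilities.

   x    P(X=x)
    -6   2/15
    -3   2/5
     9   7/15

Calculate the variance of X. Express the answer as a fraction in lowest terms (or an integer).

E[X] = (2/15)·(-6) + (2/5)·(-3) + (7/15)·9 = 11/5
E[X²] = (2/15)·36 + (2/5)·9 + (7/15)·81 = 231/5
Var(X) = 231/5 − (11/5)² = 1034/25

1034/25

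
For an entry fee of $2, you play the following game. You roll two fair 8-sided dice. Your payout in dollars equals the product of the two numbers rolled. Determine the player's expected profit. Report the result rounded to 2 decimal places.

Distribution of the product of the two numbers rolled: 1 w.p. 1/64, 2 w.p. 1/32, 3 w.p. 1/32, 4 w.p. 3/64, 5 w.p. 1/32, 6 w.p. 1/16, …
E[payout] = (1/64)·1 + (1/32)·2 + (1/32)·3 + (3/64)·4 + (1/32)·5 + (1/16)·6 + (1/32)·7 + (1/16)·8 + (1/64)·9 + (1/32)·10 + (1/16)·12 + (1/32)·14 + (1/32)·15 + (3/64)·16 + (1/32)·18 + (1/32)·20 + (1/32)·21 + (1/16)·24 + (1/64)·25 + (1/32)·28 + (1/32)·30 + (1/32)·32 + (1/32)·35 + (1/64)·36 + (1/32)·40 + (1/32)·42 + (1/32)·48 + (1/64)·49 + (1/32)·56 + (1/64)·64 = 81/4
Expected profit = 81/4 − 2 = 73/4 ≈ $18.25

$18.25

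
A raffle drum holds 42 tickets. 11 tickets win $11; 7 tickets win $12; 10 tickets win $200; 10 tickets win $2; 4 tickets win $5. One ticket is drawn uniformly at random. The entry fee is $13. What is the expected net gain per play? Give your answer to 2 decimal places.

E[payout] = (11/42)·11 + (7/42)·12 + (10/42)·200 + (10/42)·2 + (4/42)·5 = 2245/42
Expected profit = 2245/42 − 13 = 1699/42 ≈ $40.45

$40.45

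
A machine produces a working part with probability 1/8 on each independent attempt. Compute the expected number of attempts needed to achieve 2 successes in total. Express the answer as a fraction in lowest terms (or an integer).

16

By linearity (sum of 2 independent geometric waits), E[trials] = 2/p = 2/(1/8) = 16.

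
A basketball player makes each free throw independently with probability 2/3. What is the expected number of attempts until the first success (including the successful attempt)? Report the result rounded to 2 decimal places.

1.50

For a geometric distribution, E[trials] = 1/p = 1/(2/3) = 3/2.
≈ 1.50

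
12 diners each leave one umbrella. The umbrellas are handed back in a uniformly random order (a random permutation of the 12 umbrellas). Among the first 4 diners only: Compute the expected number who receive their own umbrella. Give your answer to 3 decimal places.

0.333

Let Xᵢ = 1 if person i gets their own umbrella. For each i, P(Xᵢ=1) = 1/12.
By linearity of expectation, E[X₁+…+X_4] = 4·(1/12) = 1/3.
≈ 0.333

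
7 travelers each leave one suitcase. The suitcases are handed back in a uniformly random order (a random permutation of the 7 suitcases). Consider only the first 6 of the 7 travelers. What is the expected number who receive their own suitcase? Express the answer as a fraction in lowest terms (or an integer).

6/7

Let Xᵢ = 1 if person i gets their own suitcase. For each i, P(Xᵢ=1) = 1/7.
By linearity of expectation, E[X₁+…+X_6] = 6·(1/7) = 6/7.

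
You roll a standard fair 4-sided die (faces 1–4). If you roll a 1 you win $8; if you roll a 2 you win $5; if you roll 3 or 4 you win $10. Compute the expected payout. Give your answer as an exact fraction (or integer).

E[payout] = (1/4)·5 + (1/4)·8 + (1/2)·10 = 33/4

33/4 dollars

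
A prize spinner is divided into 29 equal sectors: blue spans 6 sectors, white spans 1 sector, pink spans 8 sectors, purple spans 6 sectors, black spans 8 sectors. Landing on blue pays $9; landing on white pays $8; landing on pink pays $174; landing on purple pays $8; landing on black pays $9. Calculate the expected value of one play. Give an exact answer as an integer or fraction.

E[payout] = (6/29)·9 + (1/29)·8 + (8/29)·174 + (6/29)·8 + (8/29)·9 = 1574/29

1574/29 dollars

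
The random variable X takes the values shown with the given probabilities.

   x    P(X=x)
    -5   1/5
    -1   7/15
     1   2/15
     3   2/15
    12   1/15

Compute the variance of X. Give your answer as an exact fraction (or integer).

E[X] = (1/5)·(-5) + (7/15)·(-1) + (2/15)·1 + (2/15)·3 + (1/15)·12 = -2/15
E[X²] = (1/5)·25 + (7/15)·1 + (2/15)·1 + (2/15)·9 + (1/15)·144 = 82/5
Var(X) = 82/5 − (-2/15)² = 3686/225

3686/225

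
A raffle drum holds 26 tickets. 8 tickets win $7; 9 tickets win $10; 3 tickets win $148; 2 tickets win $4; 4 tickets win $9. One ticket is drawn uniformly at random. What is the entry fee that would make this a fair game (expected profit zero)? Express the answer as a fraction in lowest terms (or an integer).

317/13 dollars

E[payout] = (8/26)·7 + (9/26)·10 + (3/26)·148 + (2/26)·4 + (4/26)·9 = 317/13
Fair fee = E[payout] = 317/13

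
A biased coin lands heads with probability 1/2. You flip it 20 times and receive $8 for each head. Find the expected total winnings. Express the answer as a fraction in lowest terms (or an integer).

E[#heads] = 20·1/2 = 10 (linearity over flips).
E[winnings] = 8·10 = 80.

$80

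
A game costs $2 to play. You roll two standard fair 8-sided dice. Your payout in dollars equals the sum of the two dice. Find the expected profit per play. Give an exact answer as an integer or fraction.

Distribution of the sum of the two dice: 2 w.p. 1/64, 3 w.p. 1/32, 4 w.p. 3/64, 5 w.p. 1/16, 6 w.p. 5/64, 7 w.p. 3/32, …
E[payout] = (1/64)·2 + (1/32)·3 + (3/64)·4 + (1/16)·5 + (5/64)·6 + (3/32)·7 + (7/64)·8 + (1/8)·9 + (7/64)·10 + (3/32)·11 + (5/64)·12 + (1/16)·13 + (3/64)·14 + (1/32)·15 + (1/64)·16 = 9
Expected profit = 9 − 2 = 7

$7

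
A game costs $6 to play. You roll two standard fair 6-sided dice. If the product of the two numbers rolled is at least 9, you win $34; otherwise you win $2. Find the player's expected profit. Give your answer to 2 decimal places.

$13.78

E[payout] = (4/9)·2 + (5/9)·34 = 178/9
Expected profit = 178/9 − 6 = 124/9 ≈ $13.78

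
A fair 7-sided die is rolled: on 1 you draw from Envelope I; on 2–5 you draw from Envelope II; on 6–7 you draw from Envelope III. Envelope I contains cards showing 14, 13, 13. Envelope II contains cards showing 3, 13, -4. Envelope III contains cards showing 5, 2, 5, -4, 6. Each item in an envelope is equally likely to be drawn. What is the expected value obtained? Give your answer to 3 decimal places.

E[X | Envelope I] = (14 + 13 + 13)/3 = 40/3
E[X | Envelope II] = (3 + 13 − 4)/3 = 4
E[X | Envelope III] = (5 + 2 + 5 − 4 + 6)/5 = 14/5
E[X] = (1/7)·40/3 + (4/7)·4 + (2/7)·14/5 = 524/105 ≈ 4.990

4.990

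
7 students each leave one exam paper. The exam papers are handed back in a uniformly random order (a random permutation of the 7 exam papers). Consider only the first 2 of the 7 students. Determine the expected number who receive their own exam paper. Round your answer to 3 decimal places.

0.286

Let Xᵢ = 1 if person i gets their own exam paper. For each i, P(Xᵢ=1) = 1/7.
By linearity of expectation, E[X₁+…+X_2] = 2·(1/7) = 2/7.
≈ 0.286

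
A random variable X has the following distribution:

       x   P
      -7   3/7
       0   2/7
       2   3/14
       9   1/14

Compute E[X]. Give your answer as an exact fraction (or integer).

E[X] = (3/7)·(-7) + (2/7)·0 + (3/14)·2 + (1/14)·9
     = -27/14

-27/14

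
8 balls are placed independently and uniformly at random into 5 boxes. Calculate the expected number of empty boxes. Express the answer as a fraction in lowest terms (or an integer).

Let Xⱼ=1 if box j is empty. P(Xⱼ=1) = ((5-1)/5)^8 = 65536/390625.
By linearity, E[#empty] = 5·65536/390625 = 65536/78125.

65536/78125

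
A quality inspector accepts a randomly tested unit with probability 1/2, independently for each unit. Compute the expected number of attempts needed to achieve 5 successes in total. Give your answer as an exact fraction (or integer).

By linearity (sum of 5 independent geometric waits), E[trials] = 5/p = 5/(1/2) = 10.

10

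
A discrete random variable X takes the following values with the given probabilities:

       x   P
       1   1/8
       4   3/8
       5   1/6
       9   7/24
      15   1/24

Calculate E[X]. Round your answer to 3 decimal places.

5.708

E[X] = (1/8)·1 + (3/8)·4 + (1/6)·5 + (7/24)·9 + (1/24)·15
     = 137/24 ≈ 5.708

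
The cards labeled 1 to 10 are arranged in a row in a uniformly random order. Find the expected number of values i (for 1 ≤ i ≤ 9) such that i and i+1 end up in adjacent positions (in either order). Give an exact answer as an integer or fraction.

9/5

For each i ∈ {1,…,9}, let Xᵢ = 1 if i and i+1 are adjacent. P(Xᵢ=1) = 2·(10−1)!/10! = 2/10.
By linearity, E[ΣXᵢ] = (9)·(2/10) = 9/5.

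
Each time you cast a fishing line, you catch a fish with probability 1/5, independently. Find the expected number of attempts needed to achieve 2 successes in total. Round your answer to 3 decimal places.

By linearity (sum of 2 independent geometric waits), E[trials] = 2/p = 2/(1/5) = 10.
≈ 10.000

10.000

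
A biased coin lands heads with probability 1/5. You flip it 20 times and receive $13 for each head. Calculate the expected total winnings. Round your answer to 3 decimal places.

E[#heads] = 20·1/5 = 4 (linearity over flips).
E[winnings] = 13·4 = 52.
≈ 52.000

$52.000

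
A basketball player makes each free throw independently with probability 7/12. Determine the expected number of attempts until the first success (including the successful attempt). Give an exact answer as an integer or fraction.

For a geometric distribution, E[trials] = 1/p = 1/(7/12) = 12/7.

12/7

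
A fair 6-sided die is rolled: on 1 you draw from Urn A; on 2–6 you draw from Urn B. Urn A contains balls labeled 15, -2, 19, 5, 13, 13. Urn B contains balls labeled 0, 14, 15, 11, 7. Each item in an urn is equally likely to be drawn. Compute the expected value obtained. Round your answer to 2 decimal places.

E[X | Urn A] = (15 − 2 + 19 + 5 + 13 + 13)/6 = 21/2
E[X | Urn B] = (0 + 14 + 15 + 11 + 7)/5 = 47/5
E[X] = (1/6)·21/2 + (5/6)·47/5 = 115/12 ≈ 9.58

9.58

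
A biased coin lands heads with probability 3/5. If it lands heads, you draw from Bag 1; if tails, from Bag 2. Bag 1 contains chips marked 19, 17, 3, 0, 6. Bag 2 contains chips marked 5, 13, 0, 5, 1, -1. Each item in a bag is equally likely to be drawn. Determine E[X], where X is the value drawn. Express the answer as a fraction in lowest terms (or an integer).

104/15

E[X | Bag 1] = (19 + 17 + 3 + 0 + 6)/5 = 9
E[X | Bag 2] = (5 + 13 + 0 + 5 + 1 − 1)/6 = 23/6
E[X] = (3/5)·9 + (2/5)·23/6 = 104/15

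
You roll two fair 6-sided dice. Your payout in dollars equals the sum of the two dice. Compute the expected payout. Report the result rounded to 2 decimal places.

$7.00

Distribution of the sum of the two dice: 2 w.p. 1/36, 3 w.p. 1/18, 4 w.p. 1/12, 5 w.p. 1/9, 6 w.p. 5/36, 7 w.p. 1/6, …
E[payout] = (1/36)·2 + (1/18)·3 + (1/12)·4 + (1/9)·5 + (5/36)·6 + (1/6)·7 + (5/36)·8 + (1/9)·9 + (1/12)·10 + (1/18)·11 + (1/36)·12 = 7
≈ $7.00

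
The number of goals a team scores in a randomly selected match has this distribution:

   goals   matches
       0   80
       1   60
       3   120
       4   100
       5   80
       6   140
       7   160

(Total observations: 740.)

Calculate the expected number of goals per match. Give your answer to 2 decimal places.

4.30

Total = 740, so P(goals=0) = 80/740, etc.
E[X] = (4/37)·0 + (3/37)·1 + (6/37)·3 + (5/37)·4 + (4/37)·5 + (7/37)·6 + (8/37)·7
     = 159/37 ≈ 4.30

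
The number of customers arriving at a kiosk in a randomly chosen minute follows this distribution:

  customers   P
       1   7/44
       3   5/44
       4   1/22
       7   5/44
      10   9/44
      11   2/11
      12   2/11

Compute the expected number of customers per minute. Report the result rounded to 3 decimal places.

E[X] = (7/44)·1 + (5/44)·3 + (1/22)·4 + (5/44)·7 + (9/44)·10 + (2/11)·11 + (2/11)·12
     = 339/44 ≈ 7.705

7.705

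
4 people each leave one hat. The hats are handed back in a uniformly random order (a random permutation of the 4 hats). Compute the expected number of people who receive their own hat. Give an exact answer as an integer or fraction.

Let Xᵢ = 1 if person i gets their own hat. For each i, P(Xᵢ=1) = 1/4.
By linearity of expectation, E[X₁+…+X_4] = 4·(1/4) = 1.

1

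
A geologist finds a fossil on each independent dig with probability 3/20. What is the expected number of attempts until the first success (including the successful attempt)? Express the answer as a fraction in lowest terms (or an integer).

For a geometric distribution, E[trials] = 1/p = 1/(3/20) = 20/3.

20/3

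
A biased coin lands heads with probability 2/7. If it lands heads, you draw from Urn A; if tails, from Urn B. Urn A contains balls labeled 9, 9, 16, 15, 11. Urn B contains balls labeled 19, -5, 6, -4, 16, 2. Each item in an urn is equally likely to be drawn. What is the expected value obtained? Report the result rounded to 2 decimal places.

7.48

E[X | Urn A] = (9 + 9 + 16 + 15 + 11)/5 = 12
E[X | Urn B] = (19 − 5 + 6 − 4 + 16 + 2)/6 = 17/3
E[X] = (2/7)·12 + (5/7)·17/3 = 157/21 ≈ 7.48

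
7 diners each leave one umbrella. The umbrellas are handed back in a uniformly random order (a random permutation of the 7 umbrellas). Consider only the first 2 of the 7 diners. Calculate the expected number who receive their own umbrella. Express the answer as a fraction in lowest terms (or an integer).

Let Xᵢ = 1 if person i gets their own umbrella. For each i, P(Xᵢ=1) = 1/7.
By linearity of expectation, E[X₁+…+X_2] = 2·(1/7) = 2/7.

2/7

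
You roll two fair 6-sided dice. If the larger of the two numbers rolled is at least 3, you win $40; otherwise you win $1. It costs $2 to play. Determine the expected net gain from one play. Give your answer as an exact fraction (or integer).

E[payout] = (1/9)·1 + (8/9)·40 = 107/3
Expected profit = 107/3 − 2 = 101/3

101/3 dollars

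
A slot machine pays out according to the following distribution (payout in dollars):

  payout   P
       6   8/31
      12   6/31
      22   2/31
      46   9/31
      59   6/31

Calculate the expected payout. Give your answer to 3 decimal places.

E[X] = (8/31)·6 + (6/31)·12 + (2/31)·22 + (9/31)·46 + (6/31)·59
     = 932/31 ≈ 30.065

$30.065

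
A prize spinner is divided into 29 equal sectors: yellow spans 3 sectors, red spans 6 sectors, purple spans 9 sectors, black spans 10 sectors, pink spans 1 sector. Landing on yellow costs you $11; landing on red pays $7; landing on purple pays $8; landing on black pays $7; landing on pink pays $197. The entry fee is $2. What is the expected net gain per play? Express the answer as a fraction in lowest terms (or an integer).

E[payout] = (3/29)·(-11) + (6/29)·7 + (9/29)·8 + (10/29)·7 + (1/29)·197 = 12
Expected profit = 12 − 2 = 10

$10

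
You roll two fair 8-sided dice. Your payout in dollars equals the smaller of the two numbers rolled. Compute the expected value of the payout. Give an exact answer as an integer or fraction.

51/16 dollars

Distribution of the smaller of the two numbers rolled: 1 w.p. 15/64, 2 w.p. 13/64, 3 w.p. 11/64, 4 w.p. 9/64, 5 w.p. 7/64, 6 w.p. 5/64, …
E[payout] = (15/64)·1 + (13/64)·2 + (11/64)·3 + (9/64)·4 + (7/64)·5 + (5/64)·6 + (3/64)·7 + (1/64)·8 = 51/16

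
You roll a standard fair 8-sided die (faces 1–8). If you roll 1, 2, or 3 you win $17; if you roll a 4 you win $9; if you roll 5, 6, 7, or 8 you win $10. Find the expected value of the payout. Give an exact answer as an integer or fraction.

E[payout] = (1/8)·9 + (1/2)·10 + (3/8)·17 = 25/2

25/2 dollars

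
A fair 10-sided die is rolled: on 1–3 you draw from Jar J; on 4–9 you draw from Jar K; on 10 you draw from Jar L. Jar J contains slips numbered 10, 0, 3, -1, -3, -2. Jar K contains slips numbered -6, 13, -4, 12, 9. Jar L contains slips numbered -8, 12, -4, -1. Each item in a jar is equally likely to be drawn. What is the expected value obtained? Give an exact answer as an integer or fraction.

641/200

E[X | Jar J] = (10 + 0 + 3 − 1 − 3 − 2)/6 = 7/6
E[X | Jar K] = (-6 + 13 − 4 + 12 + 9)/5 = 24/5
E[X | Jar L] = (-8 + 12 − 4 − 1)/4 = -1/4
E[X] = (3/10)·7/6 + (3/5)·24/5 + (1/10)·(-1/4) = 641/200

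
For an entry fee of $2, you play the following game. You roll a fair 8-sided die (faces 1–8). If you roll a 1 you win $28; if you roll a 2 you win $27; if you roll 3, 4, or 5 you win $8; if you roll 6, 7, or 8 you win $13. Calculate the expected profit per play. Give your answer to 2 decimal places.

E[payout] = (3/8)·8 + (3/8)·13 + (1/8)·27 + (1/8)·28 = 59/4
Expected profit = 59/4 − 2 = 51/4 ≈ $12.75

$12.75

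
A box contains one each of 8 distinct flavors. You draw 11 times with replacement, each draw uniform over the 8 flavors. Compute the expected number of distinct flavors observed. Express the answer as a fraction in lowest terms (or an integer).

6612607849/1073741824

Let Xⱼ=1 if type j appears at least once. P(Xⱼ=1) = 1 − ((8−1)/8)^11 = 6612607849/8589934592.
E[#distinct] = 8·6612607849/8589934592 = 6612607849/1073741824.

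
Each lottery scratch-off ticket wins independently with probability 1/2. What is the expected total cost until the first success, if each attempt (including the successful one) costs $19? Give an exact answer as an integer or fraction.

E[#attempts] = 1/p = 2; E[cost] = 19·2 = 38.

$38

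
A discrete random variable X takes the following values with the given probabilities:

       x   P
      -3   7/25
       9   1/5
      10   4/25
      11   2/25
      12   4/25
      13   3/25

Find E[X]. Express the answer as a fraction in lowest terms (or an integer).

E[X] = (7/25)·(-3) + (1/5)·9 + (4/25)·10 + (2/25)·11 + (4/25)·12 + (3/25)·13
     = 173/25

173/25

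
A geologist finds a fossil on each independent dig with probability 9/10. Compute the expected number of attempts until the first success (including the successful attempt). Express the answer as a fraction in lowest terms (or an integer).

10/9

For a geometric distribution, E[trials] = 1/p = 1/(9/10) = 10/9.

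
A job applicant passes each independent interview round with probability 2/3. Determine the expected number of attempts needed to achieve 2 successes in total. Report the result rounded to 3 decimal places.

3.000

By linearity (sum of 2 independent geometric waits), E[trials] = 2/p = 2/(2/3) = 3.
≈ 3.000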